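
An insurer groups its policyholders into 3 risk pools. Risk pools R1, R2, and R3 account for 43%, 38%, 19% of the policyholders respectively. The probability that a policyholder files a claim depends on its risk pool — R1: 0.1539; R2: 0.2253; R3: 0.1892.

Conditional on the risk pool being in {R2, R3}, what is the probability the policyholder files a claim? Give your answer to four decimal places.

0.2133

Let S = {R2, R3}.
P(S) = 0.38 + 0.19 = 0.57.
P(C ∩ S) = 0.2253·0.38 + 0.1892·0.19 = 0.085614 + 0.035948 = 0.121562.
P(C | S) = 0.121562 / 0.57 = 0.213267…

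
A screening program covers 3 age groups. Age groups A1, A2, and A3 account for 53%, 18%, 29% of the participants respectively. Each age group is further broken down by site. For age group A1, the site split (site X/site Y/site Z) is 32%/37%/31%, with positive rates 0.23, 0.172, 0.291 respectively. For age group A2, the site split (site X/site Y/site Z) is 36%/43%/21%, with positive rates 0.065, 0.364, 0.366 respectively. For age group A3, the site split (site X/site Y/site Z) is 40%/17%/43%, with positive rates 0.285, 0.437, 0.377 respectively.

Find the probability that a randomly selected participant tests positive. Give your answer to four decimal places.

P(T|A1) = 0.32·0.23 + 0.37·0.172 + 0.31·0.291 = 0.0736 + 0.06364 + 0.09021 = 0.22745
P(T|A2) = 0.36·0.065 + 0.43·0.364 + 0.21·0.366 = 0.0234 + 0.15652 + 0.07686 = 0.25678
P(T|A3) = 0.4·0.285 + 0.17·0.437 + 0.43·0.377 = 0.114 + 0.07429 + 0.16211 = 0.3504
Then overall,
P(T) = 0.53·0.22745 + 0.18·0.25678 + 0.29·0.3504
      = 0.1205485 + 0.0462204 + 0.101616 = 0.2683849

P(T) ≈ 0.2684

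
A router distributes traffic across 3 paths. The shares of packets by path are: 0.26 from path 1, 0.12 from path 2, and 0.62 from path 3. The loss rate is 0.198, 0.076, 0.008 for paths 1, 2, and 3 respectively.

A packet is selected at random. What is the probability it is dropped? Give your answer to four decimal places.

P(L) ≈ 0.0656

Using total probability over the partition,
P(L) = P(L|1)·P(1) + P(L|2)·P(2) + P(L|3)·P(3)
      = 0.198·0.26 + 0.076·0.12 + 0.008·0.62
      = 0.05148 + 0.00912 + 0.00496 = 0.06556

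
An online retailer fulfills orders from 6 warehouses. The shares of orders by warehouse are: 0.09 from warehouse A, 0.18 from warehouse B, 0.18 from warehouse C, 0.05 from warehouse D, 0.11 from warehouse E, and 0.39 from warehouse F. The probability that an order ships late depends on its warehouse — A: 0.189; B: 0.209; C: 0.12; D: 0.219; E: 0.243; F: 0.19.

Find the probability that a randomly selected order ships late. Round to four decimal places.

Using total probability over the partition,
P(L) = P(L|A)·P(A) + P(L|B)·P(B) + P(L|C)·P(C) + P(L|D)·P(D) + P(L|E)·P(E) + P(L|F)·P(F)
      = 0.189·0.09 + 0.209·0.18 + 0.12·0.18 + 0.219·0.05 + 0.243·0.11 + 0.19·0.39
      = 0.01701 + 0.03762 + 0.0216 + 0.01095 + 0.02673 + 0.0741 = 0.18801

0.1880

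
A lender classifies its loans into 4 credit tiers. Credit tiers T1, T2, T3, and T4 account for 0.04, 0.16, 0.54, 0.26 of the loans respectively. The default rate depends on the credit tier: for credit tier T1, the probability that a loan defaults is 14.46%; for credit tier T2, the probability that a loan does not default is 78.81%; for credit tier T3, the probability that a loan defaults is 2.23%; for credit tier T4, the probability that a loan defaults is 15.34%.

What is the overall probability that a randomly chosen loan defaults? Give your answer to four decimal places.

0.0916

P(D|T2) = 1 − 0.7881 = 0.2119.
By the law of total probability,
P(D) = P(D|T1)·P(T1) + P(D|T2)·P(T2) + P(D|T3)·P(T3) + P(D|T4)·P(T4)
      = 0.1446·0.04 + 0.2119·0.16 + 0.0223·0.54 + 0.1534·0.26
      = 0.005784 + 0.033904 + 0.012042 + 0.039884 = 0.091614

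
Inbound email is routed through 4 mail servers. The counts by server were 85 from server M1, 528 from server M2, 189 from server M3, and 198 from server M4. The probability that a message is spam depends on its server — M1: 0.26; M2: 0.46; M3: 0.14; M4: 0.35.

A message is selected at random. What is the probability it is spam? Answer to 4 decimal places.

P(S) ≈ 0.3607

Total: 85 + 528 + 189 + 198 = 1000.
P(M1) = 85/1000 = 0.085. P(M2) = 528/1000 = 0.528. P(M3) = 189/1000 = 0.189. P(M4) = 198/1000 = 0.198.
P(S) = P(S|M1)·P(M1) + P(S|M2)·P(M2) + P(S|M3)·P(M3) + P(S|M4)·P(M4)
      = 0.26·0.085 + 0.46·0.528 + 0.14·0.189 + 0.35·0.198
      = 0.0221 + 0.24288 + 0.02646 + 0.0693 = 0.36074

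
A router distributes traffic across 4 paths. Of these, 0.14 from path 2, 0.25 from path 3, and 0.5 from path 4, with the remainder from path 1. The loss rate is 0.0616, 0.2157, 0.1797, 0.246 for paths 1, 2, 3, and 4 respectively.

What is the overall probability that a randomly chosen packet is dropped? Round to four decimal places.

P(1) = 1 − (0.14 + 0.25 + 0.5) = 0.11.
By the law of total probability,
P(L) = P(L|1)·P(1) + P(L|2)·P(2) + P(L|3)·P(3) + P(L|4)·P(4)
      = 0.0616·0.11 + 0.2157·0.14 + 0.1797·0.25 + 0.246·0.5
      = 0.006776 + 0.030198 + 0.044925 + 0.123 = 0.204899

0.2049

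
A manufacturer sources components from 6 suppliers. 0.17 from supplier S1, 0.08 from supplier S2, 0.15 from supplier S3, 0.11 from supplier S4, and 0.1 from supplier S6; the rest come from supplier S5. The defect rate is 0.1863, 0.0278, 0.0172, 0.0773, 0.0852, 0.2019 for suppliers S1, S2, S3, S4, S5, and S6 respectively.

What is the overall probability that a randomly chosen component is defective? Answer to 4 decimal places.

P(D) ≈ 0.0984

P(S5) = 1 − (0.17 + 0.08 + 0.15 + 0.11 + 0.1) = 0.39.
Summing over the partition,
P(D) = P(D|S1)·P(S1) + P(D|S2)·P(S2) + P(D|S3)·P(S3) + P(D|S4)·P(S4) + P(D|S5)·P(S5) + P(D|S6)·P(S6)
      = 0.1863·0.17 + 0.0278·0.08 + 0.0172·0.15 + 0.0773·0.11 + 0.0852·0.39 + 0.2019·0.1
      = 0.031671 + 0.002224 + 0.00258 + 0.008503 + 0.033228 + 0.02019 = 0.098396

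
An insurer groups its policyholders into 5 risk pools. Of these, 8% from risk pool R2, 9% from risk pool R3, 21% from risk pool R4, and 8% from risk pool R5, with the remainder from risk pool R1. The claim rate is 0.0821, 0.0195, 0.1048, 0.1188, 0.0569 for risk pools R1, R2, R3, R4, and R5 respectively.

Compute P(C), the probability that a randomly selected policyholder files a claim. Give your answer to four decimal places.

0.0848

P(R1) = 1 − (0.08 + 0.09 + 0.21 + 0.08) = 0.54.
Summing over the partition,
P(C) = P(C|R1)·P(R1) + P(C|R2)·P(R2) + P(C|R3)·P(R3) + P(C|R4)·P(R4) + P(C|R5)·P(R5)
      = 0.0821·0.54 + 0.0195·0.08 + 0.1048·0.09 + 0.1188·0.21 + 0.0569·0.08
      = 0.044334 + 0.00156 + 0.009432 + 0.024948 + 0.004552 = 0.084826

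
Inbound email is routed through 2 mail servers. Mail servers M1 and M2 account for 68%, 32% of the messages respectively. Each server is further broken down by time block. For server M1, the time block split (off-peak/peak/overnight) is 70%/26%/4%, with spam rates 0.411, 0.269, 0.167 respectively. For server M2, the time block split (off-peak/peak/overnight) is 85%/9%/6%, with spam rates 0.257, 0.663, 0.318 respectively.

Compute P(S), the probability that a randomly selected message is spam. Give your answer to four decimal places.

P(S) ≈ 0.3428

P(S|M1) = 0.7·0.411 + 0.26·0.269 + 0.04·0.167 = 0.2877 + 0.06994 + 0.00668 = 0.36432
P(S|M2) = 0.85·0.257 + 0.09·0.663 + 0.06·0.318 = 0.21845 + 0.05967 + 0.01908 = 0.2972
Then overall,
P(S) = 0.68·0.36432 + 0.32·0.2972
      = 0.2477376 + 0.095104 = 0.3428416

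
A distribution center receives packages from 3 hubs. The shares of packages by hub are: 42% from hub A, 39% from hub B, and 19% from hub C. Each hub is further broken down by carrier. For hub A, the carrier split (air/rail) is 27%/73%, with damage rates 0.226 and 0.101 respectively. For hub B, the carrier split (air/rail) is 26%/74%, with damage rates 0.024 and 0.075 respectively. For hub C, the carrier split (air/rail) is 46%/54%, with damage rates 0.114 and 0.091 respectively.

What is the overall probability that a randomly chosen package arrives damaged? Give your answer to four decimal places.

P(D|A) = 0.27·0.226 + 0.73·0.101 = 0.06102 + 0.07373 = 0.13475
P(D|B) = 0.26·0.024 + 0.74·0.075 = 0.00624 + 0.0555 = 0.06174
P(D|C) = 0.46·0.114 + 0.54·0.091 = 0.05244 + 0.04914 = 0.10158
By total probability over the outer partition,
P(D) = 0.42·0.13475 + 0.39·0.06174 + 0.19·0.10158
      = 0.056595 + 0.0240786 + 0.0193002 = 0.0999738

P(D) ≈ 0.1000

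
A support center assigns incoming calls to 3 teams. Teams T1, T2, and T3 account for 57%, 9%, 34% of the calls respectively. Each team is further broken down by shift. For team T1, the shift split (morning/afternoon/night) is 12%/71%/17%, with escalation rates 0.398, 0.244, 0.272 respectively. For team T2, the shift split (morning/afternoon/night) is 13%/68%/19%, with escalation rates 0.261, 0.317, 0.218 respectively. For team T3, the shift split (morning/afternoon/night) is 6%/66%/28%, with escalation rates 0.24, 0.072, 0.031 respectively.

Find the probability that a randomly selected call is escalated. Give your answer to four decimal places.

P(E) ≈ 0.2025

P(E|T1) = 0.12·0.398 + 0.71·0.244 + 0.17·0.272 = 0.04776 + 0.17324 + 0.04624 = 0.26724
P(E|T2) = 0.13·0.261 + 0.68·0.317 + 0.19·0.218 = 0.03393 + 0.21556 + 0.04142 = 0.29091
P(E|T3) = 0.06·0.24 + 0.66·0.072 + 0.28·0.031 = 0.0144 + 0.04752 + 0.00868 = 0.0706
By total probability over the outer partition,
P(E) = 0.57·0.26724 + 0.09·0.29091 + 0.34·0.0706
      = 0.1523268 + 0.0261819 + 0.024004 = 0.2025127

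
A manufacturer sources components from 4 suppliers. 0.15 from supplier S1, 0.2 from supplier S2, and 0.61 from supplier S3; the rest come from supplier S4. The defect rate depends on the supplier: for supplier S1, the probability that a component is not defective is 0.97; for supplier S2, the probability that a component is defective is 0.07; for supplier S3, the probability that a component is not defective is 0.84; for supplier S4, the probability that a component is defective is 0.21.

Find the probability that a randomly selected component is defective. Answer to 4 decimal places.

P(D) ≈ 0.1245

P(S4) = 1 − (0.15 + 0.2 + 0.61) = 0.04.
P(D|S1) = 1 − 0.97 = 0.03.
P(D|S3) = 1 − 0.84 = 0.16.
P(D) = P(D|S1)·P(S1) + P(D|S2)·P(S2) + P(D|S3)·P(S3) + P(D|S4)·P(S4)
      = 0.03·0.15 + 0.07·0.2 + 0.16·0.61 + 0.21·0.04
      = 0.0045 + 0.014 + 0.0976 + 0.0084 = 0.1245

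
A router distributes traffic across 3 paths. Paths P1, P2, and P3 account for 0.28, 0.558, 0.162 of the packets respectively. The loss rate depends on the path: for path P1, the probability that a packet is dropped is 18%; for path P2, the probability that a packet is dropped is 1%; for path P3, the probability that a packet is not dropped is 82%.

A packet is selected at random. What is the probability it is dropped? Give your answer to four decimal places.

0.0851

P(L|P3) = 1 − 0.82 = 0.18.
P(L) = P(L|P1)·P(P1) + P(L|P2)·P(P2) + P(L|P3)·P(P3)
      = 0.18·0.28 + 0.01·0.558 + 0.18·0.162
      = 0.0504 + 0.00558 + 0.02916 = 0.08514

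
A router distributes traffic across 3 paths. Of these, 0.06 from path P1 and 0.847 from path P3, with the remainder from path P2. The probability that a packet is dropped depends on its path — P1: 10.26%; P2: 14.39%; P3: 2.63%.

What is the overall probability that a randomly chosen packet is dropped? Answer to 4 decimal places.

P(P2) = 1 − (0.06 + 0.847) = 0.093.
Summing over the partition,
P(L) = P(L|P1)·P(P1) + P(L|P2)·P(P2) + P(L|P3)·P(P3)
      = 0.1026·0.06 + 0.1439·0.093 + 0.0263·0.847
      = 0.006156 + 0.0133827 + 0.0222761 = 0.0418148

0.0418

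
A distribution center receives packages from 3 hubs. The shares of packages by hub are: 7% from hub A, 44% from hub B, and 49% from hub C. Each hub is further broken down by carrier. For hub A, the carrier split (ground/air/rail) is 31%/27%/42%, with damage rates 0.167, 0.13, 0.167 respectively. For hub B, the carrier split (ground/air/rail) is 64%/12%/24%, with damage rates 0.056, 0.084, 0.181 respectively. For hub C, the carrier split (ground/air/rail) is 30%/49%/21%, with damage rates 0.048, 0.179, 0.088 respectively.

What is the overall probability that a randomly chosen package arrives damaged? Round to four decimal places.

P(D) ≈ 0.1094

P(D|A) = 0.31·0.167 + 0.27·0.13 + 0.42·0.167 = 0.05177 + 0.0351 + 0.07014 = 0.15701
P(D|B) = 0.64·0.056 + 0.12·0.084 + 0.24·0.181 = 0.03584 + 0.01008 + 0.04344 = 0.08936
P(D|C) = 0.3·0.048 + 0.49·0.179 + 0.21·0.088 = 0.0144 + 0.08771 + 0.01848 = 0.12059
Then overall,
P(D) = 0.07·0.15701 + 0.44·0.08936 + 0.49·0.12059
      = 0.0109907 + 0.0393184 + 0.0590891 = 0.1093982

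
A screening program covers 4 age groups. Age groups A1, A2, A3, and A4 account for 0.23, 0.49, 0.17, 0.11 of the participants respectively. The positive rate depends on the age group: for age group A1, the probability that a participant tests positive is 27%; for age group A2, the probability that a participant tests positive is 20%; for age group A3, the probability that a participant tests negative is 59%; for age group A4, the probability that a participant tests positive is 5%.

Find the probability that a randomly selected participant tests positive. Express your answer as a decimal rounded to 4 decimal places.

0.2353

P(T|A3) = 1 − 0.59 = 0.41.
P(T) = P(T|A1)·P(A1) + P(T|A2)·P(A2) + P(T|A3)·P(A3) + P(T|A4)·P(A4)
      = 0.27·0.23 + 0.2·0.49 + 0.41·0.17 + 0.05·0.11
      = 0.0621 + 0.098 + 0.0697 + 0.0055 = 0.2353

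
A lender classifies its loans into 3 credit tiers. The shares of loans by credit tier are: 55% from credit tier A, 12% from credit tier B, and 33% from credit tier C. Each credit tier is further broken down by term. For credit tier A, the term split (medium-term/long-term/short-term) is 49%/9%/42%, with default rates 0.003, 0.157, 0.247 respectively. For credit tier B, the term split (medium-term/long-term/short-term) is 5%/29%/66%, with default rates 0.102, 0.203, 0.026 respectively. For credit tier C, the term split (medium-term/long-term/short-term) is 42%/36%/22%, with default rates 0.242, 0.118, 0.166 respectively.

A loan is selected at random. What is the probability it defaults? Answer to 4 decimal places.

P(D|A) = 0.49·0.003 + 0.09·0.157 + 0.42·0.247 = 0.00147 + 0.01413 + 0.10374 = 0.11934
P(D|B) = 0.05·0.102 + 0.29·0.203 + 0.66·0.026 = 0.0051 + 0.05887 + 0.01716 = 0.08113
P(D|C) = 0.42·0.242 + 0.36·0.118 + 0.22·0.166 = 0.10164 + 0.04248 + 0.03652 = 0.18064
By total probability over the outer partition,
P(D) = 0.55·0.11934 + 0.12·0.08113 + 0.33·0.18064
      = 0.065637 + 0.0097356 + 0.0596112 = 0.1349838

P(D) ≈ 0.1350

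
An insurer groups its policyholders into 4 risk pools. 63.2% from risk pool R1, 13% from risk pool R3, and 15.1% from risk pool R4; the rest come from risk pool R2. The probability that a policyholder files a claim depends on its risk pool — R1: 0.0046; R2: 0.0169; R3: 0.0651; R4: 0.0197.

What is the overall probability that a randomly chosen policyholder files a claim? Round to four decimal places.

0.0158

P(R2) = 1 − (0.632 + 0.13 + 0.151) = 0.087.
P(C) = P(C|R1)·P(R1) + P(C|R2)·P(R2) + P(C|R3)·P(R3) + P(C|R4)·P(R4)
      = 0.0046·0.632 + 0.0169·0.087 + 0.0651·0.13 + 0.0197·0.151
      = 0.0029072 + 0.0014703 + 0.008463 + 0.0029747 = 0.0158152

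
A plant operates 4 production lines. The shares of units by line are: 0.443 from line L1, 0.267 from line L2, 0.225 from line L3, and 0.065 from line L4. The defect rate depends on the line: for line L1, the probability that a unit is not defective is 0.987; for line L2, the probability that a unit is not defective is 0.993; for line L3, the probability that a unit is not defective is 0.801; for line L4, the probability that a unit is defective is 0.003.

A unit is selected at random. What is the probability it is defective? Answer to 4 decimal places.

P(D) ≈ 0.0526

P(D|L1) = 1 − 0.987 = 0.013.
P(D|L2) = 1 − 0.993 = 0.007.
P(D|L3) = 1 − 0.801 = 0.199.
Using total probability over the partition,
P(D) = P(D|L1)·P(L1) + P(D|L2)·P(L2) + P(D|L3)·P(L3) + P(D|L4)·P(L4)
      = 0.013·0.443 + 0.007·0.267 + 0.199·0.225 + 0.003·0.065
      = 0.005759 + 0.001869 + 0.044775 + 0.000195 = 0.052598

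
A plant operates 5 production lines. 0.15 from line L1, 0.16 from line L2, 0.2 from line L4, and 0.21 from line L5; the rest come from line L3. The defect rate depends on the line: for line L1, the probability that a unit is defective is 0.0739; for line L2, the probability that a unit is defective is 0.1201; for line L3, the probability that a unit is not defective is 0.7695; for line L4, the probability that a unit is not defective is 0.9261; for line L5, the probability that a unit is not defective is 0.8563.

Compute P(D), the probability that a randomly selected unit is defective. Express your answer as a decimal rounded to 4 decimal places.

P(L3) = 1 − (0.15 + 0.16 + 0.2 + 0.21) = 0.28.
P(D|L3) = 1 − 0.7695 = 0.2305.
P(D|L4) = 1 − 0.9261 = 0.0739.
P(D|L5) = 1 − 0.8563 = 0.1437.
P(D) = P(D|L1)·P(L1) + P(D|L2)·P(L2) + P(D|L3)·P(L3) + P(D|L4)·P(L4) + P(D|L5)·P(L5)
      = 0.0739·0.15 + 0.1201·0.16 + 0.2305·0.28 + 0.0739·0.2 + 0.1437·0.21
      = 0.011085 + 0.019216 + 0.06454 + 0.01478 + 0.030177 = 0.139798

0.1398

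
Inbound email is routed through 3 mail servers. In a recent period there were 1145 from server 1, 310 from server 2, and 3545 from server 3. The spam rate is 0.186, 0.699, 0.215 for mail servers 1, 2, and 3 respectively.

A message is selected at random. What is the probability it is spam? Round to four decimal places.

Total: 1145 + 310 + 3545 = 5000.
P(1) = 1145/5000 = 0.229. P(2) = 310/5000 = 0.062. P(3) = 3545/5000 = 0.709.
Using total probability over the partition,
P(S) = P(S|1)·P(1) + P(S|2)·P(2) + P(S|3)·P(3)
      = 0.186·0.229 + 0.699·0.062 + 0.215·0.709
      = 0.042594 + 0.043338 + 0.152435 = 0.238367

P(S) ≈ 0.2384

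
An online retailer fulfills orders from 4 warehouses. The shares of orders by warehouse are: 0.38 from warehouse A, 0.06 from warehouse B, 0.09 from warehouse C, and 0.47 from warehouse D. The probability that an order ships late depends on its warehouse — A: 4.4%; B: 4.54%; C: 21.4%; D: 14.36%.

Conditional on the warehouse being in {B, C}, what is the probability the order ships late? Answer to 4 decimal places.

Let S = {B, C}.
P(S) = 0.06 + 0.09 = 0.15.
P(L ∩ S) = 0.0454·0.06 + 0.214·0.09 = 0.002724 + 0.01926 = 0.021984.
P(L | S) = 0.021984 / 0.15 = 0.146560…

P(L|S) ≈ 0.1466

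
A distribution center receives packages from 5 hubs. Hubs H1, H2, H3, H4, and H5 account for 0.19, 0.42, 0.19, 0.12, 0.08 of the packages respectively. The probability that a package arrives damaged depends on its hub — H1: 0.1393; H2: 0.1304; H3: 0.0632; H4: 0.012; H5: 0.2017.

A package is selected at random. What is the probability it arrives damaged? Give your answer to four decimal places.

P(D) = P(D|H1)·P(H1) + P(D|H2)·P(H2) + P(D|H3)·P(H3) + P(D|H4)·P(H4) + P(D|H5)·P(H5)
      = 0.1393·0.19 + 0.1304·0.42 + 0.0632·0.19 + 0.012·0.12 + 0.2017·0.08
      = 0.026467 + 0.054768 + 0.012008 + 0.00144 + 0.016136 = 0.110819

0.1108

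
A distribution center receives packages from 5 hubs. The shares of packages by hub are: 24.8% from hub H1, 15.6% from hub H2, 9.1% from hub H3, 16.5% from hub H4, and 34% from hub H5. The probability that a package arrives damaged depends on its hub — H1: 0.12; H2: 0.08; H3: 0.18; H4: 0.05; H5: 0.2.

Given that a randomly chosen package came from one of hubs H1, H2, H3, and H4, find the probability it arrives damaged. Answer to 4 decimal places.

Let S = {H1, H2, H3, H4}.
P(S) = 0.248 + 0.156 + 0.091 + 0.165 = 0.66.
P(D ∩ S) = 0.12·0.248 + 0.08·0.156 + 0.18·0.091 + 0.05·0.165 = 0.02976 + 0.01248 + 0.01638 + 0.00825 = 0.06687.
P(D | S) = 0.06687 / 0.66 = 0.101318…

P(D|S) ≈ 0.1013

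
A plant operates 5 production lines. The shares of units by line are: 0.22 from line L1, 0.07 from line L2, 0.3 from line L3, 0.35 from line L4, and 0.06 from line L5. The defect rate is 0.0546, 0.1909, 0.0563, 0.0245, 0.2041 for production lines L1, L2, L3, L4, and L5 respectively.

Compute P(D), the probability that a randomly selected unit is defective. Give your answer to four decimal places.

By the law of total probability,
P(D) = P(D|L1)·P(L1) + P(D|L2)·P(L2) + P(D|L3)·P(L3) + P(D|L4)·P(L4) + P(D|L5)·P(L5)
      = 0.0546·0.22 + 0.1909·0.07 + 0.0563·0.3 + 0.0245·0.35 + 0.2041·0.06
      = 0.012012 + 0.013363 + 0.01689 + 0.008575 + 0.012246 = 0.063086

0.0631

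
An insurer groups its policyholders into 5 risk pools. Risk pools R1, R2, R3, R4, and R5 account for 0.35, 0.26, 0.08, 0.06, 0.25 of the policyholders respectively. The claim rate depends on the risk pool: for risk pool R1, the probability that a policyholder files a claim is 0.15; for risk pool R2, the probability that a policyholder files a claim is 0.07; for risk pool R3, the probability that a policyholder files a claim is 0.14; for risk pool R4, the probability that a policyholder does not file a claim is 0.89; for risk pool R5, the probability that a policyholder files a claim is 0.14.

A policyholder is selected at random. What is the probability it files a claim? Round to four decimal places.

P(C|R4) = 1 − 0.89 = 0.11.
P(C) = P(C|R1)·P(R1) + P(C|R2)·P(R2) + P(C|R3)·P(R3) + P(C|R4)·P(R4) + P(C|R5)·P(R5)
      = 0.15·0.35 + 0.07·0.26 + 0.14·0.08 + 0.11·0.06 + 0.14·0.25
      = 0.0525 + 0.0182 + 0.0112 + 0.0066 + 0.035 = 0.1235

0.1235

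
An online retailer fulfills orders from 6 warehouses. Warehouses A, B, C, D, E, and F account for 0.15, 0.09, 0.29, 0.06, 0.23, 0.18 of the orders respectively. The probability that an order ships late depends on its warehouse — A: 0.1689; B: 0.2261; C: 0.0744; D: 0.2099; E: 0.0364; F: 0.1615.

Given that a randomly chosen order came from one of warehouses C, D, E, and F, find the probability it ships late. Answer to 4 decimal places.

P(L|S) ≈ 0.0942

Let S = {C, D, E, F}.
P(S) = 0.29 + 0.06 + 0.23 + 0.18 = 0.76.
P(L ∩ S) = 0.0744·0.29 + 0.2099·0.06 + 0.0364·0.23 + 0.1615·0.18 = 0.021576 + 0.012594 + 0.008372 + 0.02907 = 0.071612.
P(L | S) = 0.071612 / 0.76 = 0.094226…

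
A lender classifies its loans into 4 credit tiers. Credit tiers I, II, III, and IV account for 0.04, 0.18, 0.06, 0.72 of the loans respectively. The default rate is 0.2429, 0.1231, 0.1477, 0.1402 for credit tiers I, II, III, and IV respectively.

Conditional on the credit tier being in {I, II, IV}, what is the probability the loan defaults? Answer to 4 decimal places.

0.1413

Let S = {I, II, IV}.
P(S) = 0.04 + 0.18 + 0.72 = 0.94.
P(D ∩ S) = 0.2429·0.04 + 0.1231·0.18 + 0.1402·0.72 = 0.009716 + 0.022158 + 0.100944 = 0.132818.
P(D | S) = 0.132818 / 0.94 = 0.141296…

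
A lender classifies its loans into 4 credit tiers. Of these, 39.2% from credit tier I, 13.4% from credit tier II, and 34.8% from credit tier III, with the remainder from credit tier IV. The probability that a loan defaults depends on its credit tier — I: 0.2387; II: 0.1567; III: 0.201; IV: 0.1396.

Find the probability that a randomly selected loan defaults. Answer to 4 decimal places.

P(IV) = 1 − (0.392 + 0.134 + 0.348) = 0.126.
By the law of total probability,
P(D) = P(D|I)·P(I) + P(D|II)·P(II) + P(D|III)·P(III) + P(D|IV)·P(IV)
      = 0.2387·0.392 + 0.1567·0.134 + 0.201·0.348 + 0.1396·0.126
      = 0.0935704 + 0.0209978 + 0.069948 + 0.0175896 = 0.2021058

P(D) ≈ 0.2021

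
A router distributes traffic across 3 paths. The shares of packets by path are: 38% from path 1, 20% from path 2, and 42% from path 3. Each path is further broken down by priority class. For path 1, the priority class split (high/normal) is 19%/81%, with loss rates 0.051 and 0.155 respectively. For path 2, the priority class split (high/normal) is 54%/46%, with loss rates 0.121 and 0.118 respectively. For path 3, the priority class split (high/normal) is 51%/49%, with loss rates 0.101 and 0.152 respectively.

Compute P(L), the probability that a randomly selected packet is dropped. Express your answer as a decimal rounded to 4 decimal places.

P(L|1) = 0.19·0.051 + 0.81·0.155 = 0.00969 + 0.12555 = 0.13524
P(L|2) = 0.54·0.121 + 0.46·0.118 = 0.06534 + 0.05428 = 0.11962
P(L|3) = 0.51·0.101 + 0.49·0.152 = 0.05151 + 0.07448 = 0.12599
Then overall,
P(L) = 0.38·0.13524 + 0.2·0.11962 + 0.42·0.12599
      = 0.0513912 + 0.023924 + 0.0529158 = 0.128231

0.1282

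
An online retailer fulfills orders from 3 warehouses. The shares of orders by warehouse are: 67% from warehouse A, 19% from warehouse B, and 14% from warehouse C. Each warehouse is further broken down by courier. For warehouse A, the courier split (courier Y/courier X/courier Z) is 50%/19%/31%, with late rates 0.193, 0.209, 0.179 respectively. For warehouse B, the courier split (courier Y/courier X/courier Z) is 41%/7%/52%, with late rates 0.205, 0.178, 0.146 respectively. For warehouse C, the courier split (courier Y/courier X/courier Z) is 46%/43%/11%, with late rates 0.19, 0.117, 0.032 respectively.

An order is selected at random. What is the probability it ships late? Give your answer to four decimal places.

P(L) ≈ 0.1810

P(L|A) = 0.5·0.193 + 0.19·0.209 + 0.31·0.179 = 0.0965 + 0.03971 + 0.05549 = 0.1917
P(L|B) = 0.41·0.205 + 0.07·0.178 + 0.52·0.146 = 0.08405 + 0.01246 + 0.07592 = 0.17243
P(L|C) = 0.46·0.19 + 0.43·0.117 + 0.11·0.032 = 0.0874 + 0.05031 + 0.00352 = 0.14123
By total probability over the outer partition,
P(L) = 0.67·0.1917 + 0.19·0.17243 + 0.14·0.14123
      = 0.128439 + 0.0327617 + 0.0197722 = 0.1809729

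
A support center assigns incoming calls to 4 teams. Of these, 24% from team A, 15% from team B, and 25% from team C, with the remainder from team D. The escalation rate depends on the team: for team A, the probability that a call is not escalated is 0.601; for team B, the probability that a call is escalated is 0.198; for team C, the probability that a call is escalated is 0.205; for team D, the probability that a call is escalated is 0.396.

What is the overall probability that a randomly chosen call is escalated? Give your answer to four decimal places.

P(E) ≈ 0.3193

P(D) = 1 − (0.24 + 0.15 + 0.25) = 0.36.
P(E|A) = 1 − 0.601 = 0.399.
P(E) = P(E|A)·P(A) + P(E|B)·P(B) + P(E|C)·P(C) + P(E|D)·P(D)
      = 0.399·0.24 + 0.198·0.15 + 0.205·0.25 + 0.396·0.36
      = 0.09576 + 0.0297 + 0.05125 + 0.14256 = 0.31927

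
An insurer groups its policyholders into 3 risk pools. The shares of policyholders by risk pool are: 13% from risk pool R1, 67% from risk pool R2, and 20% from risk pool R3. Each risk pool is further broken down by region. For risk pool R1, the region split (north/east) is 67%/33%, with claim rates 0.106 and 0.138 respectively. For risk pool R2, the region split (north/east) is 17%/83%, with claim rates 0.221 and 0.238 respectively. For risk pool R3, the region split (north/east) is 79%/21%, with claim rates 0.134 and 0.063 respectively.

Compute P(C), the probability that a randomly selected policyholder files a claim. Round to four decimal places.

P(C|R1) = 0.67·0.106 + 0.33·0.138 = 0.07102 + 0.04554 = 0.11656
P(C|R2) = 0.17·0.221 + 0.83·0.238 = 0.03757 + 0.19754 = 0.23511
P(C|R3) = 0.79·0.134 + 0.21·0.063 = 0.10586 + 0.01323 = 0.11909
By total probability over the outer partition,
P(C) = 0.13·0.11656 + 0.67·0.23511 + 0.2·0.11909
      = 0.0151528 + 0.1575237 + 0.023818 = 0.1964945

P(C) ≈ 0.1965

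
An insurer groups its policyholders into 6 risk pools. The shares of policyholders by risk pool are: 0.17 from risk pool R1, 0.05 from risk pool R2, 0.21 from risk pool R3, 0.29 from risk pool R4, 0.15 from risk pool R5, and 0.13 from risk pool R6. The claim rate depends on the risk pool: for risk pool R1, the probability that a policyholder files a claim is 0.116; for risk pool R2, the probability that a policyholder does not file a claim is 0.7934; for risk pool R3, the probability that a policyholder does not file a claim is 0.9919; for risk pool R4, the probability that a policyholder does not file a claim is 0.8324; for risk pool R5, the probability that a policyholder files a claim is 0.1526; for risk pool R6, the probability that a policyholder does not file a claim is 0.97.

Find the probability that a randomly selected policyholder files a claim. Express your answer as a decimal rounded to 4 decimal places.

P(C|R2) = 1 − 0.7934 = 0.2066.
P(C|R3) = 1 − 0.9919 = 0.0081.
P(C|R4) = 1 − 0.8324 = 0.1676.
P(C|R6) = 1 − 0.97 = 0.03.
Summing over the partition,
P(C) = P(C|R1)·P(R1) + P(C|R2)·P(R2) + P(C|R3)·P(R3) + P(C|R4)·P(R4) + P(C|R5)·P(R5) + P(C|R6)·P(R6)
      = 0.116·0.17 + 0.2066·0.05 + 0.0081·0.21 + 0.1676·0.29 + 0.1526·0.15 + 0.03·0.13
      = 0.01972 + 0.01033 + 0.001701 + 0.048604 + 0.02289 + 0.0039 = 0.107145

0.1071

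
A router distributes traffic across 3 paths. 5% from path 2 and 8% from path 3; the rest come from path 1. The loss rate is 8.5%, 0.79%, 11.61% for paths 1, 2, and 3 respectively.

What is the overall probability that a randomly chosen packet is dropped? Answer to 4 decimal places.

0.0836

P(1) = 1 − (0.05 + 0.08) = 0.87.
Summing over the partition,
P(L) = P(L|1)·P(1) + P(L|2)·P(2) + P(L|3)·P(3)
      = 0.085·0.87 + 0.0079·0.05 + 0.1161·0.08
      = 0.07395 + 0.000395 + 0.009288 = 0.083633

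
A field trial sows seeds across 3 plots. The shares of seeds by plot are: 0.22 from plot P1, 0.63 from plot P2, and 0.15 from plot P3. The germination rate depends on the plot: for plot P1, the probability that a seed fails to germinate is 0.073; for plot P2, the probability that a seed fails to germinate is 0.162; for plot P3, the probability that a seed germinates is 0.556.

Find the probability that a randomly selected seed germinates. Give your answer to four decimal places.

P(G|P1) = 1 − 0.073 = 0.927.
P(G|P2) = 1 − 0.162 = 0.838.
P(G) = P(G|P1)·P(P1) + P(G|P2)·P(P2) + P(G|P3)·P(P3)
      = 0.927·0.22 + 0.838·0.63 + 0.556·0.15
      = 0.20394 + 0.52794 + 0.0834 = 0.81528

0.8153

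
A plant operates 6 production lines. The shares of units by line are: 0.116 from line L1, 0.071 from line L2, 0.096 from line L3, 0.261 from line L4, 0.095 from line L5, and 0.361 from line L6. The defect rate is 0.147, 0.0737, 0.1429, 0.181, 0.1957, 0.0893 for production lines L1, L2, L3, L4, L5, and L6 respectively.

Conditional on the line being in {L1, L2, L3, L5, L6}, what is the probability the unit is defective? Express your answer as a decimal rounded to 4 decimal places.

Let S = {L1, L2, L3, L5, L6}.
P(S) = 0.116 + 0.071 + 0.096 + 0.095 + 0.361 = 0.739.
P(D ∩ S) = 0.147·0.116 + 0.0737·0.071 + 0.1429·0.096 + 0.1957·0.095 + 0.0893·0.361 = 0.017052 + 0.0052327 + 0.0137184 + 0.0185915 + 0.0322373 = 0.0868319.
P(D | S) = 0.0868319 / 0.739 = 0.117499…

P(D|S) ≈ 0.1175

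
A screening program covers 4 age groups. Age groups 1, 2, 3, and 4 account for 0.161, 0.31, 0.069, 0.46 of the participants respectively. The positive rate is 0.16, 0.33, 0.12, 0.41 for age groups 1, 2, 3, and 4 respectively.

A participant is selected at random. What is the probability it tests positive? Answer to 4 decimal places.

P(T) = P(T|1)·P(1) + P(T|2)·P(2) + P(T|3)·P(3) + P(T|4)·P(4)
      = 0.16·0.161 + 0.33·0.31 + 0.12·0.069 + 0.41·0.46
      = 0.02576 + 0.1023 + 0.00828 + 0.1886 = 0.32494

0.3249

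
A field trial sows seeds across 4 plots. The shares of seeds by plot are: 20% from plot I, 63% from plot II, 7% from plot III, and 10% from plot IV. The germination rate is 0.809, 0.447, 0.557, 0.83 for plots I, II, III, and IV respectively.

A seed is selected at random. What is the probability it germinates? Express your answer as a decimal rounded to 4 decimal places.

0.5654

P(G) = P(G|I)·P(I) + P(G|II)·P(II) + P(G|III)·P(III) + P(G|IV)·P(IV)
      = 0.809·0.2 + 0.447·0.63 + 0.557·0.07 + 0.83·0.1
      = 0.1618 + 0.28161 + 0.03899 + 0.083 = 0.5654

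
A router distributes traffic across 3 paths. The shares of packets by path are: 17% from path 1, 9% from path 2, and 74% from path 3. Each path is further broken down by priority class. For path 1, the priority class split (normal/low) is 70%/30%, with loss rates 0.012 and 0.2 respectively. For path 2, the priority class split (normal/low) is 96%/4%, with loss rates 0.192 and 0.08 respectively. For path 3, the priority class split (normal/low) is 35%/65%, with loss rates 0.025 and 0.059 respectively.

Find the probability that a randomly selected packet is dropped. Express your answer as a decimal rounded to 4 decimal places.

P(L|1) = 0.7·0.012 + 0.3·0.2 = 0.0084 + 0.06 = 0.0684
P(L|2) = 0.96·0.192 + 0.04·0.08 = 0.18432 + 0.0032 = 0.18752
P(L|3) = 0.35·0.025 + 0.65·0.059 = 0.00875 + 0.03835 = 0.0471
By total probability over the outer partition,
P(L) = 0.17·0.0684 + 0.09·0.18752 + 0.74·0.0471
      = 0.011628 + 0.0168768 + 0.034854 = 0.0633588

0.0634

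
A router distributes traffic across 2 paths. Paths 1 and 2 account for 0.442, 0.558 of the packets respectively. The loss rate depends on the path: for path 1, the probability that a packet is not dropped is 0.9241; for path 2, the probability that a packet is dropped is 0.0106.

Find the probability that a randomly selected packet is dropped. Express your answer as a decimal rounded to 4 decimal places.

P(L|1) = 1 − 0.9241 = 0.0759.
P(L) = P(L|1)·P(1) + P(L|2)·P(2)
      = 0.0759·0.442 + 0.0106·0.558
      = 0.0335478 + 0.0059148 = 0.0394626

P(L) ≈ 0.0395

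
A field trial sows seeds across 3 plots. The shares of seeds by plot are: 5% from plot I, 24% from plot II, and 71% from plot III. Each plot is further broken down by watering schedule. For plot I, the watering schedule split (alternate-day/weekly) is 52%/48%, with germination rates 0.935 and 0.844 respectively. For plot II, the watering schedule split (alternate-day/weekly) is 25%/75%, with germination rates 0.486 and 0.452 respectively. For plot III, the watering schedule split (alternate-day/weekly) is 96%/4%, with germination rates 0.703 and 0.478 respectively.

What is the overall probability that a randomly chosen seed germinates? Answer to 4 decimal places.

0.6478

P(G|I) = 0.52·0.935 + 0.48·0.844 = 0.4862 + 0.40512 = 0.89132
P(G|II) = 0.25·0.486 + 0.75·0.452 = 0.1215 + 0.339 = 0.4605
P(G|III) = 0.96·0.703 + 0.04·0.478 = 0.67488 + 0.01912 = 0.694
Then overall,
P(G) = 0.05·0.89132 + 0.24·0.4605 + 0.71·0.694
      = 0.044566 + 0.11052 + 0.49274 = 0.647826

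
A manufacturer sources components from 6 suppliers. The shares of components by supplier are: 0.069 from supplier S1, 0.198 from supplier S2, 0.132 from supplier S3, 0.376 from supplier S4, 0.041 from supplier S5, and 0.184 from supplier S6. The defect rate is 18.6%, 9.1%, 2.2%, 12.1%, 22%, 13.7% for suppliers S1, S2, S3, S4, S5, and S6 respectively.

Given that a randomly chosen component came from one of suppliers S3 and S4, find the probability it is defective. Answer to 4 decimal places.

0.0953

Let S = {S3, S4}.
P(S) = 0.132 + 0.376 = 0.508.
P(D ∩ S) = 0.022·0.132 + 0.121·0.376 = 0.002904 + 0.045496 = 0.0484.
P(D | S) = 0.0484 / 0.508 = 0.095276…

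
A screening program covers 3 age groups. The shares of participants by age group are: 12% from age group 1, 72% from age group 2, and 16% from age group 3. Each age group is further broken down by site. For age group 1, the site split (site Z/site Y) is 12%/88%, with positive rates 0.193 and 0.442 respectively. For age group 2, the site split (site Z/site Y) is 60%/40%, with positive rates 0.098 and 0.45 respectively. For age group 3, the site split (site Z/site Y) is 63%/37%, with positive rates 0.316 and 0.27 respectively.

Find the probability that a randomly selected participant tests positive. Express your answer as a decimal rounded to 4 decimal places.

P(T|1) = 0.12·0.193 + 0.88·0.442 = 0.02316 + 0.38896 = 0.41212
P(T|2) = 0.6·0.098 + 0.4·0.45 = 0.0588 + 0.18 = 0.2388
P(T|3) = 0.63·0.316 + 0.37·0.27 = 0.19908 + 0.0999 = 0.29898
Then overall,
P(T) = 0.12·0.41212 + 0.72·0.2388 + 0.16·0.29898
      = 0.0494544 + 0.171936 + 0.0478368 = 0.2692272

0.2692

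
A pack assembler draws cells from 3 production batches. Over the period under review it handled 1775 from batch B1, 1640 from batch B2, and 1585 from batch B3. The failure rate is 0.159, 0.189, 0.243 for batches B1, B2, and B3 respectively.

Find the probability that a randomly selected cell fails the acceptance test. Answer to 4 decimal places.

0.1955

Total: 1775 + 1640 + 1585 = 5000.
P(B1) = 1775/5000 = 0.355. P(B2) = 1640/5000 = 0.328. P(B3) = 1585/5000 = 0.317.
P(F) = P(F|B1)·P(B1) + P(F|B2)·P(B2) + P(F|B3)·P(B3)
      = 0.159·0.355 + 0.189·0.328 + 0.243·0.317
      = 0.056445 + 0.061992 + 0.077031 = 0.195468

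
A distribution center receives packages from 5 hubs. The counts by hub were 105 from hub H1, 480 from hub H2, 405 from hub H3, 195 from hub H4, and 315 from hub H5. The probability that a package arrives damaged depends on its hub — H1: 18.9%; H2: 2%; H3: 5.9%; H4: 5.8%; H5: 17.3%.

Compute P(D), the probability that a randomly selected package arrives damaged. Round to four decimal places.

Total: 105 + 480 + 405 + 195 + 315 = 1500.
P(H1) = 105/1500 = 0.07. P(H2) = 480/1500 = 0.32. P(H3) = 405/1500 = 0.27. P(H4) = 195/1500 = 0.13. P(H5) = 315/1500 = 0.21.
P(D) = P(D|H1)·P(H1) + P(D|H2)·P(H2) + P(D|H3)·P(H3) + P(D|H4)·P(H4) + P(D|H5)·P(H5)
      = 0.189·0.07 + 0.02·0.32 + 0.059·0.27 + 0.058·0.13 + 0.173·0.21
      = 0.01323 + 0.0064 + 0.01593 + 0.00754 + 0.03633 = 0.07943

0.0794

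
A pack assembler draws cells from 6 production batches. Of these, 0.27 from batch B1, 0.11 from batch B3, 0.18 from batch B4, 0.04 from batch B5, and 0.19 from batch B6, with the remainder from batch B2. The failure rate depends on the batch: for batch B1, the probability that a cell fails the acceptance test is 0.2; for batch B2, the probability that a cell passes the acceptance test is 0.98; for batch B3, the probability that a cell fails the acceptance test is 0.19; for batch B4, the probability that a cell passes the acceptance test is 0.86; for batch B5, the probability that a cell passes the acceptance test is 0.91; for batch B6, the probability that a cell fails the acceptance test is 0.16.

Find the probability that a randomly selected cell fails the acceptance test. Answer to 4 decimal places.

P(B2) = 1 − (0.27 + 0.11 + 0.18 + 0.04 + 0.19) = 0.21.
P(F|B2) = 1 − 0.98 = 0.02.
P(F|B4) = 1 − 0.86 = 0.14.
P(F|B5) = 1 − 0.91 = 0.09.
By the law of total probability,
P(F) = P(F|B1)·P(B1) + P(F|B2)·P(B2) + P(F|B3)·P(B3) + P(F|B4)·P(B4) + P(F|B5)·P(B5) + P(F|B6)·P(B6)
      = 0.2·0.27 + 0.02·0.21 + 0.19·0.11 + 0.14·0.18 + 0.09·0.04 + 0.16·0.19
      = 0.054 + 0.0042 + 0.0209 + 0.0252 + 0.0036 + 0.0304 = 0.1383

P(F) ≈ 0.1383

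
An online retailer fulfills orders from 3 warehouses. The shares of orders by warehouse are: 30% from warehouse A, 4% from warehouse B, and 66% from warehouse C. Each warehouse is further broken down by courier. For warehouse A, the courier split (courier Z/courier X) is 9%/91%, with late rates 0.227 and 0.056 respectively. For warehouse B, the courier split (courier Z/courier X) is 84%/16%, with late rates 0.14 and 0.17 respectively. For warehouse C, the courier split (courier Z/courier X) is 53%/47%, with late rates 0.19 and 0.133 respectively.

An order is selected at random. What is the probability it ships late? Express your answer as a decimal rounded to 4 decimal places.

0.1349

P(L|A) = 0.09·0.227 + 0.91·0.056 = 0.02043 + 0.05096 = 0.07139
P(L|B) = 0.84·0.14 + 0.16·0.17 = 0.1176 + 0.0272 = 0.1448
P(L|C) = 0.53·0.19 + 0.47·0.133 = 0.1007 + 0.06251 = 0.16321
By total probability over the outer partition,
P(L) = 0.3·0.07139 + 0.04·0.1448 + 0.66·0.16321
      = 0.021417 + 0.005792 + 0.1077186 = 0.1349276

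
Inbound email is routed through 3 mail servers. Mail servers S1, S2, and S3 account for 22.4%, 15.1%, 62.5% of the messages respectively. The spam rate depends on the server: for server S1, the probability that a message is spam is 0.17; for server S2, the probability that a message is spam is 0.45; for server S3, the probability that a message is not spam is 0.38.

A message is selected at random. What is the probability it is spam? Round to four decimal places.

0.4935

P(S|S3) = 1 − 0.38 = 0.62.
P(S) = P(S|S1)·P(S1) + P(S|S2)·P(S2) + P(S|S3)·P(S3)
      = 0.17·0.224 + 0.45·0.151 + 0.62·0.625
      = 0.03808 + 0.06795 + 0.3875 = 0.49353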